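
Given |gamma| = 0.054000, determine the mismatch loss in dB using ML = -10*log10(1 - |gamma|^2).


ML = -10 * log10(1 - 0.054000^2) = -10 * log10(0.997084) = 0.01268 dB

0.01268 dB


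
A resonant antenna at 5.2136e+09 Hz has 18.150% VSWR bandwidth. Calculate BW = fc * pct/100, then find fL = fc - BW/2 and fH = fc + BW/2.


BW = 5.2136e+09 * 18.150/100 = 9.462684e+08 Hz
fL = 5.2136e+09 - 9.462684e+08/2 = 4.740e+09 Hz
fH = 5.2136e+09 + 9.462684e+08/2 = 5.687e+09 Hz

BW=9.463e+08 Hz, fL=4.740e+09 Hz, fH=5.687e+09 Hz


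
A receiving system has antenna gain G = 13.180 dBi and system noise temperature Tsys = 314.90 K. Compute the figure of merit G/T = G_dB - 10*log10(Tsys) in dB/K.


G/T = 13.180 - 10*log10(314.90) = 13.180 - 24.98173 = -11.80 dB/K

-11.80 dB/K


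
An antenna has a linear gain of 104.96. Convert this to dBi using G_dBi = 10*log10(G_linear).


G_dBi = 10 * log10(104.96) = 20.21 dBi

20.21 dBi


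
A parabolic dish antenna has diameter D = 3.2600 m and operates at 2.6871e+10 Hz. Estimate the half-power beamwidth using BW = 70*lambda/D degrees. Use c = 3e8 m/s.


lambda = c / f = 3.0000e+08 / 2.6871e+10 = 0.01116445 m
BW = 70 * 0.01116445 / 3.2600 = 0.2397 deg

0.2397 deg


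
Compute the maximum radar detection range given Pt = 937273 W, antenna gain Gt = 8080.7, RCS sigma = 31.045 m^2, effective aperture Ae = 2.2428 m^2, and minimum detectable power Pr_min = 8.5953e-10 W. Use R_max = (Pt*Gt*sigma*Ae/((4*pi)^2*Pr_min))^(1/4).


R^4 = 937273*8080.7*31.045*2.2428 / ((4*pi)^2 * 8.5953e-10) = 3.885228e+18
R_max = 3.885228e+18^0.25 = 44397 m

44397 m


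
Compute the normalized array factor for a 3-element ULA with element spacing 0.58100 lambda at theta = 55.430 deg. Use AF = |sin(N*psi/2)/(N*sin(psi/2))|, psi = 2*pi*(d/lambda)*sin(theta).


psi = 2*pi*0.58100*sin(55.430 deg) = 3.005970 rad
AF = |sin(3*3.005970/2) / (3*sin(3.005970/2))| = 0.3272

0.3272


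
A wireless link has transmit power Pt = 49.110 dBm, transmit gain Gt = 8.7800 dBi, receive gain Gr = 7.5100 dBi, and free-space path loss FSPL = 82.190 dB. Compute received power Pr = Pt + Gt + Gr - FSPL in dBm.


Pr = 49.110 + 8.7800 + 7.5100 - 82.190 = -16.79 dBm

-16.79 dBm


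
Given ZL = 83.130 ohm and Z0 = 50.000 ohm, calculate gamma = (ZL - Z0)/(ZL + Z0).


gamma = (83.130 - 50.000) / (83.130 + 50.000) = 0.2489

0.2489


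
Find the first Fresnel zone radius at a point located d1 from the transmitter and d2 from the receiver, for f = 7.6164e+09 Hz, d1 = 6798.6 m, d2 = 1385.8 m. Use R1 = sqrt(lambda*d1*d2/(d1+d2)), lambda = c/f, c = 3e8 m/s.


lambda = c / f = 3.0000e+08 / 7.6164e+09 = 0.03938869 m
R1 = sqrt(0.03938869 * 6798.6 * 1385.8 / (6798.6 + 1385.8)) = 6.734 m

6.734 m


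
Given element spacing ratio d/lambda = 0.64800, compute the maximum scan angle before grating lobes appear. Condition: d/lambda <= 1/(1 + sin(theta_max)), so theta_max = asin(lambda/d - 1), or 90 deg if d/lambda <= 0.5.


lambda/d - 1 = 1/0.64800 - 1 = 0.5432099
theta_max = asin(0.5432099) = 32.90 deg

32.90 deg


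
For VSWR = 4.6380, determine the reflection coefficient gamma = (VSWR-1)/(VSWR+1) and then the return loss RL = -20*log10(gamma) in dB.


gamma = (4.6380 - 1) / (4.6380 + 1) = 0.6452643
RL = -20 * log10(0.6452643) = 3.805 dB

3.805 dB


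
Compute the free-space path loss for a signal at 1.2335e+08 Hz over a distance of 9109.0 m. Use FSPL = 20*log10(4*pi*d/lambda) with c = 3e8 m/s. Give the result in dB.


lambda = c / f = 3.0000e+08 / 1.2335e+08 = 2.432104 m
FSPL = 20 * log10(4*pi*9109.0/2.432104) = 93.45 dB

93.45 dB


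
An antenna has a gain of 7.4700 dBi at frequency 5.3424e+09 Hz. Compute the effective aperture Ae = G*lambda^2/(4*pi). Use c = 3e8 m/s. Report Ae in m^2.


lambda = c / f = 3.0000e+08 / 5.3424e+09 = 0.05615454 m
G_linear = 10^(7.4700/10) = 5.584702
Ae = G_linear * lambda^2 / (4*pi) = 5.584702 * 0.05615454^2 / (4*pi) = 1.401e-03 m^2

1.401e-03 m^2


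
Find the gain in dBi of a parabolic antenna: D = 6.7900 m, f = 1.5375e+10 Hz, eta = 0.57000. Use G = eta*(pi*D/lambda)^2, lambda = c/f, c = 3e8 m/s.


lambda = c / f = 3.0000e+08 / 1.5375e+10 = 0.01951220 m
G_linear = 0.57000 * (pi * 6.7900 / 0.01951220)^2 = 681242.4
G_dBi = 10 * log10(681242.4) = 58.33 dBi

58.33 dBi


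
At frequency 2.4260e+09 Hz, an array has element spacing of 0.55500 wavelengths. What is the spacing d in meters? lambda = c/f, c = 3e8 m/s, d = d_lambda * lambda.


lambda = c / f = 3.0000e+08 / 2.4260e+09 = 0.1236603 m
d = 0.55500 * 0.1236603 = 0.06863 m

0.06863 m


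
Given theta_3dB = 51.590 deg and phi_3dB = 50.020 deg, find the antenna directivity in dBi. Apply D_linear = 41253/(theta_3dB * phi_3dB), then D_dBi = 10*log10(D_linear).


D_linear = 41253 / (51.590 * 50.020) = 15.98624
D_dBi = 10 * log10(15.98624) = 12.04 dBi

12.04 dBi


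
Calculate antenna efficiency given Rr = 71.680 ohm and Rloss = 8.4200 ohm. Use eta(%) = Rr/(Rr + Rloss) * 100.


eta = 71.680 / (71.680 + 8.4200) * 100 = 89.49%

89.49%


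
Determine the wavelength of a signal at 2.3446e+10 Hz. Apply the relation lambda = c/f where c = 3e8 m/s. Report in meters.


lambda = c / f = 3.0000e+08 / 2.3446e+10 = 0.01280 m

0.01280 m


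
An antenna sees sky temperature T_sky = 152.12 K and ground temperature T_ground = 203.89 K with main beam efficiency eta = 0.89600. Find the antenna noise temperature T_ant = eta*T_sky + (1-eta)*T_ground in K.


T_ant = 0.89600 * 152.12 + (1 - 0.89600) * 203.89 = 157.5 K

157.5 K


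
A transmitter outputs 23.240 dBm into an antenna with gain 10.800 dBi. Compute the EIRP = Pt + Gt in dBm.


EIRP = Pt + Gt = 23.240 + 10.800 = 34.04 dBm

34.04 dBm


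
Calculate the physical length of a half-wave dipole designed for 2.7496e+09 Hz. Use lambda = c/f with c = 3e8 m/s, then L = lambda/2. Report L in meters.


lambda = c / f = 3.0000e+08 / 2.7496e+09 = 0.1091068 m
L = lambda / 2 = 0.1091068 / 2 = 0.05455 m

0.05455 m


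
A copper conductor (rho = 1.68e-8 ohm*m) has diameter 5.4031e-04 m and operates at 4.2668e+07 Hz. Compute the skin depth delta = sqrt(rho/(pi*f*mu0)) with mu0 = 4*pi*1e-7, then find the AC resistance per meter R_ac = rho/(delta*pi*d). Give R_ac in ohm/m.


delta = sqrt(1.68e-8 / (pi * 4.2668e+07 * 4*pi*1e-7)) = 9.986737e-06 m
R_ac = 1.68e-8 / (9.986737e-06 * pi * 5.4031e-04) = 0.9910 ohm/m

0.9910 ohm/m


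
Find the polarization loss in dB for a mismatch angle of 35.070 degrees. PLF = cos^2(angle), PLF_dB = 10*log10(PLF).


PLF_linear = cos^2(35.070 deg) = 0.6698615
PLF_dB = 10 * log10(0.6698615) = -1.740 dB

-1.740 dB


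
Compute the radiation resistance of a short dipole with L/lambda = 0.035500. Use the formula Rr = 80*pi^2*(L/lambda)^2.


Rr = 80 * pi^2 * (0.035500)^2 = 80 * 9.869604 * 1.260250e-03 = 0.9951 ohm

0.9951 ohm


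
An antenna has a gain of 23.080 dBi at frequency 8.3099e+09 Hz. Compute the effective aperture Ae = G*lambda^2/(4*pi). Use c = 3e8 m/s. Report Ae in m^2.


lambda = c / f = 3.0000e+08 / 8.3099e+09 = 0.03610152 m
G_linear = 10^(23.080/10) = 203.2357
Ae = G_linear * lambda^2 / (4*pi) = 203.2357 * 0.03610152^2 / (4*pi) = 0.02108 m^2

0.02108 m^2


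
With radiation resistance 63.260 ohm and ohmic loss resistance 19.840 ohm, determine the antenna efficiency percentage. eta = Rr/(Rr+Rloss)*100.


eta = 63.260 / (63.260 + 19.840) * 100 = 76.13%

76.13%


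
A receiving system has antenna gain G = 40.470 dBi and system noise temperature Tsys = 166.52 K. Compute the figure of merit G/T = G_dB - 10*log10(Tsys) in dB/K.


G/T = 40.470 - 10*log10(166.52) = 40.470 - 22.21466 = 18.26 dB/K

18.26 dB/K


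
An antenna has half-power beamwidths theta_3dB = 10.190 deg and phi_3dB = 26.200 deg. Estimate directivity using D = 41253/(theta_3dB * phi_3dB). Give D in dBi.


D_linear = 41253 / (10.190 * 26.200) = 154.5183
D_dBi = 10 * log10(154.5183) = 21.89 dBi

21.89 dBi


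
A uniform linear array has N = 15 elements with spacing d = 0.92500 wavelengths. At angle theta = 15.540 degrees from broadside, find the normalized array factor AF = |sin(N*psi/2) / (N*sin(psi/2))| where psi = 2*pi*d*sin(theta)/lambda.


psi = 2*pi*0.92500*sin(15.540 deg) = 1.557085 rad
AF = |sin(15*1.557085/2) / (15*sin(1.557085/2))| = 0.07366

0.07366


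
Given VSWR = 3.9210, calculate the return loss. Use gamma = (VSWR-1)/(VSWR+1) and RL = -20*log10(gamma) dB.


gamma = (3.9210 - 1) / (3.9210 + 1) = 0.5935785
RL = -20 * log10(0.5935785) = 4.530 dB

4.530 dB


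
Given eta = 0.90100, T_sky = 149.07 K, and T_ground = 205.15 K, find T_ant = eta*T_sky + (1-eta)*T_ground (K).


T_ant = 0.90100 * 149.07 + (1 - 0.90100) * 205.15 = 154.6 K

154.6 K


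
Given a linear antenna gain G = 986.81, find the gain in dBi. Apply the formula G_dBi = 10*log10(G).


G_dBi = 10 * log10(986.81) = 29.94 dBi

29.94 dBi


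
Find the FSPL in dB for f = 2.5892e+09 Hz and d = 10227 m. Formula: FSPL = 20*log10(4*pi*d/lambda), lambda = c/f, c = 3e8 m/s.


lambda = c / f = 3.0000e+08 / 2.5892e+09 = 0.1158659 m
FSPL = 20 * log10(4*pi*10227/0.1158659) = 120.9 dB

120.9 dB


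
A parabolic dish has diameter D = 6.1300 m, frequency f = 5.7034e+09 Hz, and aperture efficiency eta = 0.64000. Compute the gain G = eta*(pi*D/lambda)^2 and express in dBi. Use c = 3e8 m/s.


lambda = c / f = 3.0000e+08 / 5.7034e+09 = 0.05260020 m
G_linear = 0.64000 * (pi * 6.1300 / 0.05260020)^2 = 85787.87
G_dBi = 10 * log10(85787.87) = 49.33 dBi

49.33 dBi


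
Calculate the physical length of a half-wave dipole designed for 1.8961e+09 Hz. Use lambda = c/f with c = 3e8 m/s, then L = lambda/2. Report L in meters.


lambda = c / f = 3.0000e+08 / 1.8961e+09 = 0.1582195 m
L = lambda / 2 = 0.1582195 / 2 = 0.07911 m

0.07911 m


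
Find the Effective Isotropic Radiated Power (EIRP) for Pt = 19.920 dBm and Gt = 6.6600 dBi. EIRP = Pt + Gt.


EIRP = Pt + Gt = 19.920 + 6.6600 = 26.58 dBm

26.58 dBm


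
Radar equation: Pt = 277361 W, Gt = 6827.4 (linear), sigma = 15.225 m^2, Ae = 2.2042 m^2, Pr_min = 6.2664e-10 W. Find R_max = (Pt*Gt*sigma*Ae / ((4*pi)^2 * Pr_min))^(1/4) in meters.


R^4 = 277361*6827.4*15.225*2.2042 / ((4*pi)^2 * 6.2664e-10) = 6.422013e+17
R_max = 6.422013e+17^0.25 = 28309 m

28309 m


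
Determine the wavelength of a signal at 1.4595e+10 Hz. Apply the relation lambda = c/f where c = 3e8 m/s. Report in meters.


lambda = c / f = 3.0000e+08 / 1.4595e+10 = 0.02055 m

0.02055 m


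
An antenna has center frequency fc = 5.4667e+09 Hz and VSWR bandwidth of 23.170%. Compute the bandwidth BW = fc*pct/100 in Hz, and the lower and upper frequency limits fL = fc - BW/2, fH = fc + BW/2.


BW = 5.4667e+09 * 23.170/100 = 1.266634e+09 Hz
fL = 5.4667e+09 - 1.266634e+09/2 = 4.833e+09 Hz
fH = 5.4667e+09 + 1.266634e+09/2 = 6.100e+09 Hz

BW=1.267e+09 Hz, fL=4.833e+09 Hz, fH=6.100e+09 Hz


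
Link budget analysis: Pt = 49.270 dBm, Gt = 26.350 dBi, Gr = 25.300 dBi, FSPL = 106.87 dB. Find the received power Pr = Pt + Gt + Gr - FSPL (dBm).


Pr = 49.270 + 26.350 + 25.300 - 106.87 = -5.95 dBm

-5.95 dBm


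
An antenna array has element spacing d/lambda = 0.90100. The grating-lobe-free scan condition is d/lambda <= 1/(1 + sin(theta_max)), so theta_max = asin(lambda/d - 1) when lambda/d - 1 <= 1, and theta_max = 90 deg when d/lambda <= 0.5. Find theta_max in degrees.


lambda/d - 1 = 1/0.90100 - 1 = 0.1098779
theta_max = asin(0.1098779) = 6.308 deg

6.308 deg


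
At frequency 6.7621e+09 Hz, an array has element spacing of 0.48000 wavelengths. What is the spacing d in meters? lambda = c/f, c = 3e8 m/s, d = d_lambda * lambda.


lambda = c / f = 3.0000e+08 / 6.7621e+09 = 0.04436492 m
d = 0.48000 * 0.04436492 = 0.02130 m

0.02130 m


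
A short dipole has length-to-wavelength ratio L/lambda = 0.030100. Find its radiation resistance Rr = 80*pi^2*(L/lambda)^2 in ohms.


Rr = 80 * pi^2 * (0.030100)^2 = 80 * 9.869604 * 9.060100e-04 = 0.7154 ohm

0.7154 ohm


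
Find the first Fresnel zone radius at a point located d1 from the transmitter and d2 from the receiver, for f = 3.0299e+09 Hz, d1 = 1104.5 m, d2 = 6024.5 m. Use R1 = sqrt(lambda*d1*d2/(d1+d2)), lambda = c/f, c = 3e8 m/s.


lambda = c / f = 3.0000e+08 / 3.0299e+09 = 0.09901317 m
R1 = sqrt(0.09901317 * 1104.5 * 6024.5 / (1104.5 + 6024.5)) = 9.613 m

9.613 m


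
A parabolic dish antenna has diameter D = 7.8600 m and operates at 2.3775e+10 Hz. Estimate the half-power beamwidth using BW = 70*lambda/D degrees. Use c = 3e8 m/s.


lambda = c / f = 3.0000e+08 / 2.3775e+10 = 0.01261830 m
BW = 70 * 0.01261830 / 7.8600 = 0.1124 deg

0.1124 deg


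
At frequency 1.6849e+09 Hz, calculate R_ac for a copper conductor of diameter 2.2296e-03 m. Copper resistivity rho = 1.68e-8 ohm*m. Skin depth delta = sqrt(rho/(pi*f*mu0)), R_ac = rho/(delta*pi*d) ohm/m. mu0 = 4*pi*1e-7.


delta = sqrt(1.68e-8 / (pi * 1.6849e+09 * 4*pi*1e-7)) = 1.589233e-06 m
R_ac = 1.68e-8 / (1.589233e-06 * pi * 2.2296e-03) = 1.509 ohm/m

1.509 ohm/m


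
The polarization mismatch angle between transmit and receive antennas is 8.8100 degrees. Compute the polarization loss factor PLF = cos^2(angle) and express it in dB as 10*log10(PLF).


PLF_linear = cos^2(8.8100 deg) = 0.9765425
PLF_dB = 10 * log10(0.9765425) = -0.1031 dB

-0.1031 dB


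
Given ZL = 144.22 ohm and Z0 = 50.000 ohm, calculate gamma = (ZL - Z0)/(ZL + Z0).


gamma = (144.22 - 50.000) / (144.22 + 50.000) = 0.4851

0.4851


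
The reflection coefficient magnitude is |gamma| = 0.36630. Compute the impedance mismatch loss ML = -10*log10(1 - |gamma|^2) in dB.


ML = -10 * log10(1 - 0.36630^2) = -10 * log10(0.86582431) = 0.6257 dB

0.6257 dB


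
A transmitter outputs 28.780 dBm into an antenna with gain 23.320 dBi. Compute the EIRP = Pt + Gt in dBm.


EIRP = Pt + Gt = 28.780 + 23.320 = 52.10 dBm

52.10 dBm


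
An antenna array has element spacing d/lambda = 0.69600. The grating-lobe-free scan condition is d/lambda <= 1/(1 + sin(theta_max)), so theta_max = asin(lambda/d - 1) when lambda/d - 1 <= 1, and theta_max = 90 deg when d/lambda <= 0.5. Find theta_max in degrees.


lambda/d - 1 = 1/0.69600 - 1 = 0.4367816
theta_max = asin(0.4367816) = 25.90 deg

25.90 deg


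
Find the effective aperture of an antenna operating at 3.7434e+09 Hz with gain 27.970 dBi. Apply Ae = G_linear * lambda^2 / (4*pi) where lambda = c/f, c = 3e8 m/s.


lambda = c / f = 3.0000e+08 / 3.7434e+09 = 0.08014105 m
G_linear = 10^(27.970/10) = 626.6139
Ae = G_linear * lambda^2 / (4*pi) = 626.6139 * 0.08014105^2 / (4*pi) = 0.3203 m^2

0.3203 m^2


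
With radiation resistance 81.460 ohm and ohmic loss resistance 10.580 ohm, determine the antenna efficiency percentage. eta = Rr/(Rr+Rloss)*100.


eta = 81.460 / (81.460 + 10.580) * 100 = 88.50%

88.50%


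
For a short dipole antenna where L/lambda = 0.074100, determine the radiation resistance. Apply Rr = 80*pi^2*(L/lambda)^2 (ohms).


Rr = 80 * pi^2 * (0.074100)^2 = 80 * 9.869604 * 5.490810e-03 = 4.335 ohm

4.335 ohm


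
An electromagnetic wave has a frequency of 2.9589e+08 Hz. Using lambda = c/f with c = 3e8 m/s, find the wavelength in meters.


lambda = c / f = 3.0000e+08 / 2.9589e+08 = 1.014 m

1.014 m


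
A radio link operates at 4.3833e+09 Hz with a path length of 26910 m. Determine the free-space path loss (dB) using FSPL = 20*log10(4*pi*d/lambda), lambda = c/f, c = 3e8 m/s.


lambda = c / f = 3.0000e+08 / 4.3833e+09 = 0.06844159 m
FSPL = 20 * log10(4*pi*26910/0.06844159) = 133.9 dB

133.9 dB


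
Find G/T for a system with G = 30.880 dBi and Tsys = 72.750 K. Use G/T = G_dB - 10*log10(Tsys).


G/T = 30.880 - 10*log10(72.750) = 30.880 - 18.61833 = 12.26 dB/K

12.26 dB/K


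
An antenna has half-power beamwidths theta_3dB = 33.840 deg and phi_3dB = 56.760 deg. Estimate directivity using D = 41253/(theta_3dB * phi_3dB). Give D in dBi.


D_linear = 41253 / (33.840 * 56.760) = 21.47745
D_dBi = 10 * log10(21.47745) = 13.32 dBi

13.32 dBi


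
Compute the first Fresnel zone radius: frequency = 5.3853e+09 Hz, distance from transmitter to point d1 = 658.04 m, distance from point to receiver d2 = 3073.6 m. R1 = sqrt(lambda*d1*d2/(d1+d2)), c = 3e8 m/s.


lambda = c / f = 3.0000e+08 / 5.3853e+09 = 0.05570720 m
R1 = sqrt(0.05570720 * 658.04 * 3073.6 / (658.04 + 3073.6)) = 5.495 m

5.495 m


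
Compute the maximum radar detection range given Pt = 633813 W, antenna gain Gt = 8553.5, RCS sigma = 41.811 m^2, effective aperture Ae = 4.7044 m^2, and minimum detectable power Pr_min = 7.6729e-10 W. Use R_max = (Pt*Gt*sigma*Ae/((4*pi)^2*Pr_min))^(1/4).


R^4 = 633813*8553.5*41.811*4.7044 / ((4*pi)^2 * 7.6729e-10) = 8.800767e+18
R_max = 8.800767e+18^0.25 = 54467 m

54467 m


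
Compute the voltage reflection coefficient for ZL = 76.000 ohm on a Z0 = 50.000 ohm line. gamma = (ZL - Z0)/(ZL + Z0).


gamma = (76.000 - 50.000) / (76.000 + 50.000) = 0.2063

0.2063


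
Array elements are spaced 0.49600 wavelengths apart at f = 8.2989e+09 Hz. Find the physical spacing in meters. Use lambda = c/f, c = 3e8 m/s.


lambda = c / f = 3.0000e+08 / 8.2989e+09 = 0.03614937 m
d = 0.49600 * 0.03614937 = 0.01793 m

0.01793 m


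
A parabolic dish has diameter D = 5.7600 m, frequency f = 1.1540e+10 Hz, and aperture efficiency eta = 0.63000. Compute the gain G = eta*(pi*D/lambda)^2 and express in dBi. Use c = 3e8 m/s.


lambda = c / f = 3.0000e+08 / 1.1540e+10 = 0.02599653 m
G_linear = 0.63000 * (pi * 5.7600 / 0.02599653)^2 = 305249.2
G_dBi = 10 * log10(305249.2) = 54.85 dBi

54.85 dBi


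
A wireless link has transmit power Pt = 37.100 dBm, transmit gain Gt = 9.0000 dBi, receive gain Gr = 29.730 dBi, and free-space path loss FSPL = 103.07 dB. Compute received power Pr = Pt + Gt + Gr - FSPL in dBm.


Pr = 37.100 + 9.0000 + 29.730 - 103.07 = -27.24 dBm

-27.24 dBm


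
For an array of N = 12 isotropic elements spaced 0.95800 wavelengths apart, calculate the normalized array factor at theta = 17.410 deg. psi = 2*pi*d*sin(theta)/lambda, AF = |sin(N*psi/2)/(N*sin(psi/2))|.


psi = 2*pi*0.95800*sin(17.410 deg) = 1.801016 rad
AF = |sin(12*1.801016/2) / (12*sin(1.801016/2))| = 0.1044

0.1044


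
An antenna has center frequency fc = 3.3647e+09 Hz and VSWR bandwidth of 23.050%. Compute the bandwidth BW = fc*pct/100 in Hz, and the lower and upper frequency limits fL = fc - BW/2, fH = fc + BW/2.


BW = 3.3647e+09 * 23.050/100 = 7.755634e+08 Hz
fL = 3.3647e+09 - 7.755634e+08/2 = 2.977e+09 Hz
fH = 3.3647e+09 + 7.755634e+08/2 = 3.752e+09 Hz

BW=7.756e+08 Hz, fL=2.977e+09 Hz, fH=3.752e+09 Hz


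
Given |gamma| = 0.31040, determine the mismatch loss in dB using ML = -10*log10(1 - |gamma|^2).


ML = -10 * log10(1 - 0.31040^2) = -10 * log10(0.90365184) = 0.4400 dB

0.4400 dB


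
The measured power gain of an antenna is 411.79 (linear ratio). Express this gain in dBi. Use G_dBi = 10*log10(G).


G_dBi = 10 * log10(411.79) = 26.15 dBi

26.15 dBi


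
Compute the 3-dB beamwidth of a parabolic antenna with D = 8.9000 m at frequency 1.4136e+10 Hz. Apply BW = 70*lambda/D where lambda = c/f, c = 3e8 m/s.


lambda = c / f = 3.0000e+08 / 1.4136e+10 = 0.02122241 m
BW = 70 * 0.02122241 / 8.9000 = 0.1669 deg

0.1669 deg


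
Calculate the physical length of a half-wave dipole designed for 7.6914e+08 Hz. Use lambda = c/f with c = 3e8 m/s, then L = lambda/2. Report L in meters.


lambda = c / f = 3.0000e+08 / 7.6914e+08 = 0.3900460 m
L = lambda / 2 = 0.3900460 / 2 = 0.1950 m

0.1950 m


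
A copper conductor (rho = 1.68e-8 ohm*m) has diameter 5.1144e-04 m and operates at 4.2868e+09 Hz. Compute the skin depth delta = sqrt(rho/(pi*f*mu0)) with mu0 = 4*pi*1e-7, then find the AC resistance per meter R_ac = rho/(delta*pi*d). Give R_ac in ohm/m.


delta = sqrt(1.68e-8 / (pi * 4.2868e+09 * 4*pi*1e-7)) = 9.963414e-07 m
R_ac = 1.68e-8 / (9.963414e-07 * pi * 5.1144e-04) = 10.49 ohm/m

10.49 ohm/m


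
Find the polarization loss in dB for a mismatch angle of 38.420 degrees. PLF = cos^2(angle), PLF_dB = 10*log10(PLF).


PLF_linear = cos^2(38.420 deg) = 0.6138356
PLF_dB = 10 * log10(0.6138356) = -2.119 dB

-2.119 dB


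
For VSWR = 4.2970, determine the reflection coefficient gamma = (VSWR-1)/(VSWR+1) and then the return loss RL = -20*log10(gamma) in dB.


gamma = (4.2970 - 1) / (4.2970 + 1) = 0.6224278
RL = -20 * log10(0.6224278) = 4.118 dB

4.118 dB


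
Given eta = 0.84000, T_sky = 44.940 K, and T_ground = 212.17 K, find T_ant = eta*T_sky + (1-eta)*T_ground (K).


T_ant = 0.84000 * 44.940 + (1 - 0.84000) * 212.17 = 71.70 K

71.70 K


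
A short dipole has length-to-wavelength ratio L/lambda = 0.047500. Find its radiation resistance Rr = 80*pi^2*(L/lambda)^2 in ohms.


Rr = 80 * pi^2 * (0.047500)^2 = 80 * 9.869604 * 2.256250e-03 = 1.781 ohm

1.781 ohm


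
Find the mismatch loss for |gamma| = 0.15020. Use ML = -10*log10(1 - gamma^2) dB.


ML = -10 * log10(1 - 0.15020^2) = -10 * log10(0.97743996) = 0.09910 dB

0.09910 dB


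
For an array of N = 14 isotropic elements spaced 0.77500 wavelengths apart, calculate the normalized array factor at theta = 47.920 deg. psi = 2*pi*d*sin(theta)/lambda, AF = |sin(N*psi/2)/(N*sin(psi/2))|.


psi = 2*pi*0.77500*sin(47.920 deg) = 3.614167 rad
AF = |sin(14*3.614167/2) / (14*sin(3.614167/2))| = 0.01217

0.01217


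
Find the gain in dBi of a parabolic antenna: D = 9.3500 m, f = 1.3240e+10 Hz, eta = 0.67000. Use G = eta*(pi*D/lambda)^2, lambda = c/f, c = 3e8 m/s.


lambda = c / f = 3.0000e+08 / 1.3240e+10 = 0.02265861 m
G_linear = 0.67000 * (pi * 9.3500 / 0.02265861)^2 = 1.125981e+06
G_dBi = 10 * log10(1.125981e+06) = 60.52 dBi

60.52 dBi


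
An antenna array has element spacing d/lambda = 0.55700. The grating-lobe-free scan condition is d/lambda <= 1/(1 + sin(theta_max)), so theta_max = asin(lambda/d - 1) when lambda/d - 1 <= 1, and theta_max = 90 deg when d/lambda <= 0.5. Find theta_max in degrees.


lambda/d - 1 = 1/0.55700 - 1 = 0.7953321
theta_max = asin(0.7953321) = 52.69 deg

52.69 deg


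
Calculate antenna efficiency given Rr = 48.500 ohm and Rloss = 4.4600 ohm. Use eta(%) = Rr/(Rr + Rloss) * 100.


eta = 48.500 / (48.500 + 4.4600) * 100 = 91.58%

91.58%


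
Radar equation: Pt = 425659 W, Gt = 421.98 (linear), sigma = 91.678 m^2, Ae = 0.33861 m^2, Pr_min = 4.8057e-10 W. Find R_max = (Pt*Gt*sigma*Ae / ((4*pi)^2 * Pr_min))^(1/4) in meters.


R^4 = 425659*421.98*91.678*0.33861 / ((4*pi)^2 * 4.8057e-10) = 7.347544e+16
R_max = 7.347544e+16^0.25 = 16464 m

16464 m


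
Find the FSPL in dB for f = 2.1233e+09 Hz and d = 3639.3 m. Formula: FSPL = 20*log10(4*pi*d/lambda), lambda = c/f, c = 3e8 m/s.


lambda = c / f = 3.0000e+08 / 2.1233e+09 = 0.1412895 m
FSPL = 20 * log10(4*pi*3639.3/0.1412895) = 110.2 dB

110.2 dB


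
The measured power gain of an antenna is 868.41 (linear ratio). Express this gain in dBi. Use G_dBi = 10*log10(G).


G_dBi = 10 * log10(868.41) = 29.39 dBi

29.39 dBi


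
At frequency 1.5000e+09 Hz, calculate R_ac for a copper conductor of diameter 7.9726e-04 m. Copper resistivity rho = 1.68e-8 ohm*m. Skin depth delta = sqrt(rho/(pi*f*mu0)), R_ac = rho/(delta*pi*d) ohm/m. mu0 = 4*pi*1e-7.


delta = sqrt(1.68e-8 / (pi * 1.5000e+09 * 4*pi*1e-7)) = 1.684338e-06 m
R_ac = 1.68e-8 / (1.684338e-06 * pi * 7.9726e-04) = 3.982 ohm/m

3.982 ohm/m


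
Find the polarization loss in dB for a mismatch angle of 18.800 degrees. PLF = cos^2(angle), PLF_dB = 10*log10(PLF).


PLF_linear = cos^2(18.800 deg) = 0.8961448
PLF_dB = 10 * log10(0.8961448) = -0.4762 dB

-0.4762 dB


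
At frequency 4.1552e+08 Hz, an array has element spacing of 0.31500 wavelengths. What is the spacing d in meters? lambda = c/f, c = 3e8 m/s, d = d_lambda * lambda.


lambda = c / f = 3.0000e+08 / 4.1552e+08 = 0.7219869 m
d = 0.31500 * 0.7219869 = 0.2274 m

0.2274 m


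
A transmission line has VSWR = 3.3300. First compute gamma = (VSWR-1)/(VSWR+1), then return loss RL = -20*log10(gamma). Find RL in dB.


gamma = (3.3300 - 1) / (3.3300 + 1) = 0.5381062
RL = -20 * log10(0.5381062) = 5.383 dB

5.383 dB


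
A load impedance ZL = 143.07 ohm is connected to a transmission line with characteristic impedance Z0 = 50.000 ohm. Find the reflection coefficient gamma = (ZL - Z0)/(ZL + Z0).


gamma = (143.07 - 50.000) / (143.07 + 50.000) = 0.4821

0.4821


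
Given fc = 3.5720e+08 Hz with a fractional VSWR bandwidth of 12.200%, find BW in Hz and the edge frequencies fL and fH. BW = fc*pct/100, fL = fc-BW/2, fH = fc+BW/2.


BW = 3.5720e+08 * 12.200/100 = 4.357840e+07 Hz
fL = 3.5720e+08 - 4.357840e+07/2 = 3.354e+08 Hz
fH = 3.5720e+08 + 4.357840e+07/2 = 3.790e+08 Hz

BW=4.358e+07 Hz, fL=3.354e+08 Hz, fH=3.790e+08 Hz


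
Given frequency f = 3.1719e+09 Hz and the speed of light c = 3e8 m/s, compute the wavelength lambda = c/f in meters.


lambda = c / f = 3.0000e+08 / 3.1719e+09 = 0.09458 m

0.09458 m


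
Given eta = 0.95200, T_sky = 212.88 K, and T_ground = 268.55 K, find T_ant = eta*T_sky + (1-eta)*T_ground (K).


T_ant = 0.95200 * 212.88 + (1 - 0.95200) * 268.55 = 215.6 K

215.6 K


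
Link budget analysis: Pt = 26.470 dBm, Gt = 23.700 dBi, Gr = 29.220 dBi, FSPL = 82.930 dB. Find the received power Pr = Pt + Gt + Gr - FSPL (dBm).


Pr = 26.470 + 23.700 + 29.220 - 82.930 = -3.54 dBm

-3.54 dBm


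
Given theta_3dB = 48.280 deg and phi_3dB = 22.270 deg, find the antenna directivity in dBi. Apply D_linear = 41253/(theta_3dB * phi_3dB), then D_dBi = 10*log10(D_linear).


D_linear = 41253 / (48.280 * 22.270) = 38.36790
D_dBi = 10 * log10(38.36790) = 15.84 dBi

15.84 dBi


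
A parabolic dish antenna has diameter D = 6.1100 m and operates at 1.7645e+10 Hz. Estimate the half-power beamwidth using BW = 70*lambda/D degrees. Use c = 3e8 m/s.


lambda = c / f = 3.0000e+08 / 1.7645e+10 = 0.01700198 m
BW = 70 * 0.01700198 / 6.1100 = 0.1948 deg

0.1948 deg


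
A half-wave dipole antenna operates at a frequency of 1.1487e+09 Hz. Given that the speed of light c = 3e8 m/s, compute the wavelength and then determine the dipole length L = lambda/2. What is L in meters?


lambda = c / f = 3.0000e+08 / 1.1487e+09 = 0.2611648 m
L = lambda / 2 = 0.2611648 / 2 = 0.1306 m

0.1306 m


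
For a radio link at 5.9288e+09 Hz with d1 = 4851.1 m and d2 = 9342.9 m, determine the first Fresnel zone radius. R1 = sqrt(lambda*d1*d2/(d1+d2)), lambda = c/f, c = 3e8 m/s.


lambda = c / f = 3.0000e+08 / 5.9288e+09 = 0.05060046 m
R1 = sqrt(0.05060046 * 4851.1 * 9342.9 / (4851.1 + 9342.9)) = 12.71 m

12.71 m


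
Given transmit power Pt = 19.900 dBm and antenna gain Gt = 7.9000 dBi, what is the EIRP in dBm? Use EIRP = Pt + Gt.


EIRP = Pt + Gt = 19.900 + 7.9000 = 27.80 dBm

27.80 dBm


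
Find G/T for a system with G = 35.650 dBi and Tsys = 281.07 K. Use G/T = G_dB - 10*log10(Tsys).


G/T = 35.650 - 10*log10(281.07) = 35.650 - 24.48814 = 11.16 dB/K

11.16 dB/K


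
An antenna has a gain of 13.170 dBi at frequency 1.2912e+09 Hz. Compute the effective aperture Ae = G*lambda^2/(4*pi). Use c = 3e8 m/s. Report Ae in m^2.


lambda = c / f = 3.0000e+08 / 1.2912e+09 = 0.2323420 m
G_linear = 10^(13.170/10) = 20.74914
Ae = G_linear * lambda^2 / (4*pi) = 20.74914 * 0.2323420^2 / (4*pi) = 0.08913 m^2

0.08913 m^2


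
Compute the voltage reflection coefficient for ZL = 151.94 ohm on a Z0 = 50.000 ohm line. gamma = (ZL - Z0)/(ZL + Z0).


gamma = (151.94 - 50.000) / (151.94 + 50.000) = 0.5048

0.5048


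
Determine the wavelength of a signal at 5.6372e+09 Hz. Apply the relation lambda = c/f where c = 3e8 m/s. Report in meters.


lambda = c / f = 3.0000e+08 / 5.6372e+09 = 0.05322 m

0.05322 m


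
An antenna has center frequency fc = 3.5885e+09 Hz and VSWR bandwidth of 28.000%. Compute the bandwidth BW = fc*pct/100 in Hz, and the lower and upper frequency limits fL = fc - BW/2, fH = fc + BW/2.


BW = 3.5885e+09 * 28.000/100 = 1.004780e+09 Hz
fL = 3.5885e+09 - 1.004780e+09/2 = 3.086e+09 Hz
fH = 3.5885e+09 + 1.004780e+09/2 = 4.091e+09 Hz

BW=1.005e+09 Hz, fL=3.086e+09 Hz, fH=4.091e+09 Hz


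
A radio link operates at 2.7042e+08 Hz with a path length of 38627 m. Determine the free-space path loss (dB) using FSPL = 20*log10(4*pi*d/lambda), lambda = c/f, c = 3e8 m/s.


lambda = c / f = 3.0000e+08 / 2.7042e+08 = 1.109385 m
FSPL = 20 * log10(4*pi*38627/1.109385) = 112.8 dB

112.8 dB


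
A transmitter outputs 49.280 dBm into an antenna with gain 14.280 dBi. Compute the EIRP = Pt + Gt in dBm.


EIRP = Pt + Gt = 49.280 + 14.280 = 63.56 dBm

63.56 dBm


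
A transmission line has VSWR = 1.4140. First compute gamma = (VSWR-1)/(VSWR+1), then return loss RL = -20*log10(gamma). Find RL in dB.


gamma = (1.4140 - 1) / (1.4140 + 1) = 0.1714996
RL = -20 * log10(0.1714996) = 15.31 dB

15.31 dB


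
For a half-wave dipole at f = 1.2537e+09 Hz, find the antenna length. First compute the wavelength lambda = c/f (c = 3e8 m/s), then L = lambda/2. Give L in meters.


lambda = c / f = 3.0000e+08 / 1.2537e+09 = 0.2392917 m
L = lambda / 2 = 0.2392917 / 2 = 0.1196 m

0.1196 m


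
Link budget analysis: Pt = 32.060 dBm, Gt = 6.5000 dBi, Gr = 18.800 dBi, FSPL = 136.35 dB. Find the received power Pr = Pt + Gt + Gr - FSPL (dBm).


Pr = 32.060 + 6.5000 + 18.800 - 136.35 = -78.99 dBm

-78.99 dBm


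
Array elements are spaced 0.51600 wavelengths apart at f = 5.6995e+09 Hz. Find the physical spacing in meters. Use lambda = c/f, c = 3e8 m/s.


lambda = c / f = 3.0000e+08 / 5.6995e+09 = 0.05263620 m
d = 0.51600 * 0.05263620 = 0.02716 m

0.02716 m


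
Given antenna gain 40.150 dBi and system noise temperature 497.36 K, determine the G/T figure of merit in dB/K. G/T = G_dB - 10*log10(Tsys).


G/T = 40.150 - 10*log10(497.36) = 40.150 - 26.96671 = 13.18 dB/K

13.18 dB/K


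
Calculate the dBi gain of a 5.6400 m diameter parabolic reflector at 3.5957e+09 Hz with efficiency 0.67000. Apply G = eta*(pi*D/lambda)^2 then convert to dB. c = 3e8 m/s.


lambda = c / f = 3.0000e+08 / 3.5957e+09 = 0.08343299 m
G_linear = 0.67000 * (pi * 5.6400 / 0.08343299)^2 = 30217.40
G_dBi = 10 * log10(30217.40) = 44.80 dBi

44.80 dBi


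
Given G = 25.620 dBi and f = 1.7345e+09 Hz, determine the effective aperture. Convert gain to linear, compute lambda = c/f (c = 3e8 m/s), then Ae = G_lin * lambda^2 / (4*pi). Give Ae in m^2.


lambda = c / f = 3.0000e+08 / 1.7345e+09 = 0.1729605 m
G_linear = 10^(25.620/10) = 364.7539
Ae = G_linear * lambda^2 / (4*pi) = 364.7539 * 0.1729605^2 / (4*pi) = 0.8683 m^2

0.8683 m^2


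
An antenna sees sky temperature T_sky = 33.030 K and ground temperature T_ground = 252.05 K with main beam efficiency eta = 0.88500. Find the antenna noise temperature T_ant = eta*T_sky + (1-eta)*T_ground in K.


T_ant = 0.88500 * 33.030 + (1 - 0.88500) * 252.05 = 58.22 K

58.22 K


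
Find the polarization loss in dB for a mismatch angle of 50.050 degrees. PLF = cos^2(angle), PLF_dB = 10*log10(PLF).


PLF_linear = cos^2(50.050 deg) = 0.4123166
PLF_dB = 10 * log10(0.4123166) = -3.848 dB

-3.848 dB


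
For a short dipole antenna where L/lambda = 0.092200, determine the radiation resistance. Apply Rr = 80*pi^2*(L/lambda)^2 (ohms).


Rr = 80 * pi^2 * (0.092200)^2 = 80 * 9.869604 * 8.500840e-03 = 6.712 ohm

6.712 ohm


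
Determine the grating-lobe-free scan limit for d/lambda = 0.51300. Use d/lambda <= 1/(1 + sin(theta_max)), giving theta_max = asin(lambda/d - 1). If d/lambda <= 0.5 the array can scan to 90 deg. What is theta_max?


lambda/d - 1 = 1/0.51300 - 1 = 0.9493177
theta_max = asin(0.9493177) = 71.68 deg

71.68 deg


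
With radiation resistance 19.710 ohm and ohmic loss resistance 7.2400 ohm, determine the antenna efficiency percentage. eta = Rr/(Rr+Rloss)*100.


eta = 19.710 / (19.710 + 7.2400) * 100 = 73.14%

73.14%


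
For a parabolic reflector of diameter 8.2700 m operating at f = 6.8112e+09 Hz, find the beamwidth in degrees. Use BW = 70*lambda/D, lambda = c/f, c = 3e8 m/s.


lambda = c / f = 3.0000e+08 / 6.8112e+09 = 0.04404510 m
BW = 70 * 0.04404510 / 8.2700 = 0.3728 deg

0.3728 deg


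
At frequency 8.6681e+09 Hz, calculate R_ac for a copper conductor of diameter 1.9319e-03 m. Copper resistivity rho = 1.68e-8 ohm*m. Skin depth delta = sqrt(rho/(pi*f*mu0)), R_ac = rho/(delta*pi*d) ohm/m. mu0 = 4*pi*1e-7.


delta = sqrt(1.68e-8 / (pi * 8.6681e+09 * 4*pi*1e-7)) = 7.006689e-07 m
R_ac = 1.68e-8 / (7.006689e-07 * pi * 1.9319e-03) = 3.951 ohm/m

3.951 ohm/m


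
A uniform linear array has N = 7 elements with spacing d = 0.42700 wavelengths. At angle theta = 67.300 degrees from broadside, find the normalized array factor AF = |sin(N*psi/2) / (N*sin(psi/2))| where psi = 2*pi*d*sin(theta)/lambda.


psi = 2*pi*0.42700*sin(67.300 deg) = 2.475096 rad
AF = |sin(7*2.475096/2) / (7*sin(2.475096/2))| = 0.1044

0.1044


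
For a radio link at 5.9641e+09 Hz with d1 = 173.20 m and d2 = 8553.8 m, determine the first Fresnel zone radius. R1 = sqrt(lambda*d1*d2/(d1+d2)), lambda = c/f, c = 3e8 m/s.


lambda = c / f = 3.0000e+08 / 5.9641e+09 = 0.05030097 m
R1 = sqrt(0.05030097 * 173.20 * 8553.8 / (173.20 + 8553.8)) = 2.922 m

2.922 m


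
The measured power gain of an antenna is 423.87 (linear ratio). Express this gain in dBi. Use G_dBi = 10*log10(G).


G_dBi = 10 * log10(423.87) = 26.27 dBi

26.27 dBi


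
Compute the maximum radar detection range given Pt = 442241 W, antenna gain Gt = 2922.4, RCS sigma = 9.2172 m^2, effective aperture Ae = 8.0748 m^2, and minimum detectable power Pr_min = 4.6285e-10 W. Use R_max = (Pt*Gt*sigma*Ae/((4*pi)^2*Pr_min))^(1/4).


R^4 = 442241*2922.4*9.2172*8.0748 / ((4*pi)^2 * 4.6285e-10) = 1.316041e+18
R_max = 1.316041e+18^0.25 = 33870 m

33870 m


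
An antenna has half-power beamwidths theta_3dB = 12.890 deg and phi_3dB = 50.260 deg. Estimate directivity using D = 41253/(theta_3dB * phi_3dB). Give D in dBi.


D_linear = 41253 / (12.890 * 50.260) = 63.67664
D_dBi = 10 * log10(63.67664) = 18.04 dBi

18.04 dBi


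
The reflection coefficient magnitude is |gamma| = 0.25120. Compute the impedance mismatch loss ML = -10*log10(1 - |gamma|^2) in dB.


ML = -10 * log10(1 - 0.25120^2) = -10 * log10(0.93689856) = 0.2831 dB

0.2831 dB


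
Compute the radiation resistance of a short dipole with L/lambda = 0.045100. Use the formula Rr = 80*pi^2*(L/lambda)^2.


Rr = 80 * pi^2 * (0.045100)^2 = 80 * 9.869604 * 2.034010e-03 = 1.606 ohm

1.606 ohm


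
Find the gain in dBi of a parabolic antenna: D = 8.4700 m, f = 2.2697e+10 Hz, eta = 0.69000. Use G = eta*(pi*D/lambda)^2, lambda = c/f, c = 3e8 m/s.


lambda = c / f = 3.0000e+08 / 2.2697e+10 = 0.01321761 m
G_linear = 0.69000 * (pi * 8.4700 / 0.01321761)^2 = 2.796468e+06
G_dBi = 10 * log10(2.796468e+06) = 64.47 dBi

64.47 dBi


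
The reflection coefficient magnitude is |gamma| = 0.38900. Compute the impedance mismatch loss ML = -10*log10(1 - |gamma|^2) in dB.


ML = -10 * log10(1 - 0.38900^2) = -10 * log10(0.848679) = 0.7126 dB

0.7126 dB


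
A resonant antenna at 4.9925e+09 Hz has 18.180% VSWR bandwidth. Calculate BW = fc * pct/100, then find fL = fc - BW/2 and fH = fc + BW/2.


BW = 4.9925e+09 * 18.180/100 = 9.076365e+08 Hz
fL = 4.9925e+09 - 9.076365e+08/2 = 4.539e+09 Hz
fH = 4.9925e+09 + 9.076365e+08/2 = 5.446e+09 Hz

BW=9.076e+08 Hz, fL=4.539e+09 Hz, fH=5.446e+09 Hz


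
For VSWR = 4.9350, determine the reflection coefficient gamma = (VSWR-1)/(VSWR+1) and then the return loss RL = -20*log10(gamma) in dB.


gamma = (4.9350 - 1) / (4.9350 + 1) = 0.6630160
RL = -20 * log10(0.6630160) = 3.570 dB

3.570 dB


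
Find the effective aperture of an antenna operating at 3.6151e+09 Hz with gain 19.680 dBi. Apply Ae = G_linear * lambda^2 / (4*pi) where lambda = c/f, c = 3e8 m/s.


lambda = c / f = 3.0000e+08 / 3.6151e+09 = 0.08298526 m
G_linear = 10^(19.680/10) = 92.89664
Ae = G_linear * lambda^2 / (4*pi) = 92.89664 * 0.08298526^2 / (4*pi) = 0.05091 m^2

0.05091 m^2


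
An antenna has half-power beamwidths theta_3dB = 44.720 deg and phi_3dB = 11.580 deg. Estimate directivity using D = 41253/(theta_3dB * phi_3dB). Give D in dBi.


D_linear = 41253 / (44.720 * 11.580) = 79.66090
D_dBi = 10 * log10(79.66090) = 19.01 dBi

19.01 dBi


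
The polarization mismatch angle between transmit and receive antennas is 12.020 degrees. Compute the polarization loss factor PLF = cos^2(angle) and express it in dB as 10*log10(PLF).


PLF_linear = cos^2(12.020 deg) = 0.9566306
PLF_dB = 10 * log10(0.9566306) = -0.1926 dB

-0.1926 dB


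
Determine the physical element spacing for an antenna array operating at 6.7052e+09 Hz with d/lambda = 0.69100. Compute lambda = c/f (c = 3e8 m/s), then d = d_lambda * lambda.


lambda = c / f = 3.0000e+08 / 6.7052e+09 = 0.04474139 m
d = 0.69100 * 0.04474139 = 0.03092 m

0.03092 m


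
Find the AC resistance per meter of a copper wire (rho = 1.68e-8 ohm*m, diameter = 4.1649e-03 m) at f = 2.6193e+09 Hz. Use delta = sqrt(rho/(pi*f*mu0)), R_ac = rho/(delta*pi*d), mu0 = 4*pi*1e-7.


delta = sqrt(1.68e-8 / (pi * 2.6193e+09 * 4*pi*1e-7)) = 1.274624e-06 m
R_ac = 1.68e-8 / (1.274624e-06 * pi * 4.1649e-03) = 1.007 ohm/m

1.007 ohm/m


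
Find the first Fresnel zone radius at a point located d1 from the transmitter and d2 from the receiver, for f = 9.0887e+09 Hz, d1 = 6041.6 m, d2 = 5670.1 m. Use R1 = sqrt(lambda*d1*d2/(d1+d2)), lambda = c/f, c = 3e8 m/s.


lambda = c / f = 3.0000e+08 / 9.0887e+09 = 0.03300802 m
R1 = sqrt(0.03300802 * 6041.6 * 5670.1 / (6041.6 + 5670.1)) = 9.826 m

9.826 m


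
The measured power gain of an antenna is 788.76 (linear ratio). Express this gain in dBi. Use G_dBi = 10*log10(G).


G_dBi = 10 * log10(788.76) = 28.97 dBi

28.97 dBi


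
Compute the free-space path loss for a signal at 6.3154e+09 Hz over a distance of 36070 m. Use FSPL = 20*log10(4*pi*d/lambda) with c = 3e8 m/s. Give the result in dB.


lambda = c / f = 3.0000e+08 / 6.3154e+09 = 0.04750293 m
FSPL = 20 * log10(4*pi*36070/0.04750293) = 139.6 dB

139.6 dB


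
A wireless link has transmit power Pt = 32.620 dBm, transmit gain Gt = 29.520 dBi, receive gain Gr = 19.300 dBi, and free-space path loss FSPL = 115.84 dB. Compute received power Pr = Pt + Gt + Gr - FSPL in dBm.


Pr = 32.620 + 29.520 + 19.300 - 115.84 = -34.40 dBm

-34.40 dBm


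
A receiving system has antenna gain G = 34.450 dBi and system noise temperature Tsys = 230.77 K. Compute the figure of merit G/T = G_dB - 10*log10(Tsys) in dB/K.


G/T = 34.450 - 10*log10(230.77) = 34.450 - 23.63179 = 10.82 dB/K

10.82 dB/K


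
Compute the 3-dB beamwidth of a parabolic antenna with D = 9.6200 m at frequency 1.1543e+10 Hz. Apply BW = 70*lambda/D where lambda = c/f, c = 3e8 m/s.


lambda = c / f = 3.0000e+08 / 1.1543e+10 = 0.02598978 m
BW = 70 * 0.02598978 / 9.6200 = 0.1891 deg

0.1891 deg


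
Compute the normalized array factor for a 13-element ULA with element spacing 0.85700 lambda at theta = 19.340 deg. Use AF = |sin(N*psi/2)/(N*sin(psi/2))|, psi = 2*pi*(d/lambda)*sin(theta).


psi = 2*pi*0.85700*sin(19.340 deg) = 1.783265 rad
AF = |sin(13*1.783265/2) / (13*sin(1.783265/2))| = 0.08184

0.08184


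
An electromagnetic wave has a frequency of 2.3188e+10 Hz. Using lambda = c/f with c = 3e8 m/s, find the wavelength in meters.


lambda = c / f = 3.0000e+08 / 2.3188e+10 = 0.01294 m

0.01294 m


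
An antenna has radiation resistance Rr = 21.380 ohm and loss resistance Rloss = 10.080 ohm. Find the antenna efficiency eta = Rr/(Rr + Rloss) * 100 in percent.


eta = 21.380 / (21.380 + 10.080) * 100 = 67.96%

67.96%


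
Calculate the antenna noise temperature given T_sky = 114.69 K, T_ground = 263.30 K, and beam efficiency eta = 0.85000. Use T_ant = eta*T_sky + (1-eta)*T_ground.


T_ant = 0.85000 * 114.69 + (1 - 0.85000) * 263.30 = 137.0 K

137.0 K


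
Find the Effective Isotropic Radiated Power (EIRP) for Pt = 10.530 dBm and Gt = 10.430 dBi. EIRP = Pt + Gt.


EIRP = Pt + Gt = 10.530 + 10.430 = 20.96 dBm

20.96 dBm
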